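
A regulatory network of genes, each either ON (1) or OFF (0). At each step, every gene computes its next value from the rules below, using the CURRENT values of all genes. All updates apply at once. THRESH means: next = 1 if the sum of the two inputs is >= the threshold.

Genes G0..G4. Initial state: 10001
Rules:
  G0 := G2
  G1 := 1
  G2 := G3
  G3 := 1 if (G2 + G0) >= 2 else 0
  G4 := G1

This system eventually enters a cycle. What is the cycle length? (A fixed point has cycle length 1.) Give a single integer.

Step 0: 10001
Step 1: G0=G2=0 G1=1(const) G2=G3=0 G3=(0+1>=2)=0 G4=G1=0 -> 01000
Step 2: G0=G2=0 G1=1(const) G2=G3=0 G3=(0+0>=2)=0 G4=G1=1 -> 01001
Step 3: G0=G2=0 G1=1(const) G2=G3=0 G3=(0+0>=2)=0 G4=G1=1 -> 01001
State from step 3 equals state from step 2 -> cycle length 1

Answer: 1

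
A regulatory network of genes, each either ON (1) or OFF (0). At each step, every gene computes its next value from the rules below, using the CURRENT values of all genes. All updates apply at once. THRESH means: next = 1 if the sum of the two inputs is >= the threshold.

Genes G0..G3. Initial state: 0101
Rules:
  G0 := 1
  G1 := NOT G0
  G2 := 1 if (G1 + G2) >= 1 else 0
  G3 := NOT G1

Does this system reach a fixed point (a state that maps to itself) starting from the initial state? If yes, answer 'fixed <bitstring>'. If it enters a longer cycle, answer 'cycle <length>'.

Answer: fixed 1011

Derivation:
Step 0: 0101
Step 1: G0=1(const) G1=NOT G0=NOT 0=1 G2=(1+0>=1)=1 G3=NOT G1=NOT 1=0 -> 1110
Step 2: G0=1(const) G1=NOT G0=NOT 1=0 G2=(1+1>=1)=1 G3=NOT G1=NOT 1=0 -> 1010
Step 3: G0=1(const) G1=NOT G0=NOT 1=0 G2=(0+1>=1)=1 G3=NOT G1=NOT 0=1 -> 1011
Step 4: G0=1(const) G1=NOT G0=NOT 1=0 G2=(0+1>=1)=1 G3=NOT G1=NOT 0=1 -> 1011
Fixed point reached at step 3: 1011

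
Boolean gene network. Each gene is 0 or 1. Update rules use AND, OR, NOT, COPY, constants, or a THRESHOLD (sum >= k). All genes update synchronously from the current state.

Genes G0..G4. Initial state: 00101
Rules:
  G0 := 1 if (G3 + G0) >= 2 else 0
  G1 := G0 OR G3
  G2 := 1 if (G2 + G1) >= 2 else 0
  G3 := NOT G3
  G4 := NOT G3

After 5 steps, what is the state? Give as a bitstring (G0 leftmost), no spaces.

Step 1: G0=(0+0>=2)=0 G1=G0|G3=0|0=0 G2=(1+0>=2)=0 G3=NOT G3=NOT 0=1 G4=NOT G3=NOT 0=1 -> 00011
Step 2: G0=(1+0>=2)=0 G1=G0|G3=0|1=1 G2=(0+0>=2)=0 G3=NOT G3=NOT 1=0 G4=NOT G3=NOT 1=0 -> 01000
Step 3: G0=(0+0>=2)=0 G1=G0|G3=0|0=0 G2=(0+1>=2)=0 G3=NOT G3=NOT 0=1 G4=NOT G3=NOT 0=1 -> 00011
Step 4: G0=(1+0>=2)=0 G1=G0|G3=0|1=1 G2=(0+0>=2)=0 G3=NOT G3=NOT 1=0 G4=NOT G3=NOT 1=0 -> 01000
Step 5: G0=(0+0>=2)=0 G1=G0|G3=0|0=0 G2=(0+1>=2)=0 G3=NOT G3=NOT 0=1 G4=NOT G3=NOT 0=1 -> 00011

00011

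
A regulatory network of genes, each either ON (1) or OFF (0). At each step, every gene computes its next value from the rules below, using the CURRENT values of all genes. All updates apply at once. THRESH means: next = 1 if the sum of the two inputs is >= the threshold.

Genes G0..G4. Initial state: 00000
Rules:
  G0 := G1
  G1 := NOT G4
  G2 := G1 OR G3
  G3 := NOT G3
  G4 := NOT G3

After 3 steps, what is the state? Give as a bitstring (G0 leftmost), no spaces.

Step 1: G0=G1=0 G1=NOT G4=NOT 0=1 G2=G1|G3=0|0=0 G3=NOT G3=NOT 0=1 G4=NOT G3=NOT 0=1 -> 01011
Step 2: G0=G1=1 G1=NOT G4=NOT 1=0 G2=G1|G3=1|1=1 G3=NOT G3=NOT 1=0 G4=NOT G3=NOT 1=0 -> 10100
Step 3: G0=G1=0 G1=NOT G4=NOT 0=1 G2=G1|G3=0|0=0 G3=NOT G3=NOT 0=1 G4=NOT G3=NOT 0=1 -> 01011

01011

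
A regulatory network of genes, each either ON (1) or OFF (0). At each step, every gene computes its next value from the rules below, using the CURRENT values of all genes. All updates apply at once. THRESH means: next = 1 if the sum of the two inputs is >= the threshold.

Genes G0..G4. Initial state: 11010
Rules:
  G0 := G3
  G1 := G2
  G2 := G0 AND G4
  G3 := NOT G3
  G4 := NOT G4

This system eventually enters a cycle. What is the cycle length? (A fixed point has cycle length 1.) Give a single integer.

Answer: 2

Derivation:
Step 0: 11010
Step 1: G0=G3=1 G1=G2=0 G2=G0&G4=1&0=0 G3=NOT G3=NOT 1=0 G4=NOT G4=NOT 0=1 -> 10001
Step 2: G0=G3=0 G1=G2=0 G2=G0&G4=1&1=1 G3=NOT G3=NOT 0=1 G4=NOT G4=NOT 1=0 -> 00110
Step 3: G0=G3=1 G1=G2=1 G2=G0&G4=0&0=0 G3=NOT G3=NOT 1=0 G4=NOT G4=NOT 0=1 -> 11001
Step 4: G0=G3=0 G1=G2=0 G2=G0&G4=1&1=1 G3=NOT G3=NOT 0=1 G4=NOT G4=NOT 1=0 -> 00110
State from step 4 equals state from step 2 -> cycle length 2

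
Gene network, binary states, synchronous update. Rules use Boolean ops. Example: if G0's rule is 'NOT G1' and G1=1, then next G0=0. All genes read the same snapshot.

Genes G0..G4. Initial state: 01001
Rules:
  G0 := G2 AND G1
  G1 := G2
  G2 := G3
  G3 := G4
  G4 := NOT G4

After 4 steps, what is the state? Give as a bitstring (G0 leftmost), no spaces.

Step 1: G0=G2&G1=0&1=0 G1=G2=0 G2=G3=0 G3=G4=1 G4=NOT G4=NOT 1=0 -> 00010
Step 2: G0=G2&G1=0&0=0 G1=G2=0 G2=G3=1 G3=G4=0 G4=NOT G4=NOT 0=1 -> 00101
Step 3: G0=G2&G1=1&0=0 G1=G2=1 G2=G3=0 G3=G4=1 G4=NOT G4=NOT 1=0 -> 01010
Step 4: G0=G2&G1=0&1=0 G1=G2=0 G2=G3=1 G3=G4=0 G4=NOT G4=NOT 0=1 -> 00101

00101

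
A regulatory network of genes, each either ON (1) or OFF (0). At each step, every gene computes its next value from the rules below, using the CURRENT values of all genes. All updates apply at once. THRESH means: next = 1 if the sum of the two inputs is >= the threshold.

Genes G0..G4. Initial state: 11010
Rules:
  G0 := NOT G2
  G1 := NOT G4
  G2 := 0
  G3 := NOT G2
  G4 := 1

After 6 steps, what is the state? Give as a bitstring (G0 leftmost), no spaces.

Step 1: G0=NOT G2=NOT 0=1 G1=NOT G4=NOT 0=1 G2=0(const) G3=NOT G2=NOT 0=1 G4=1(const) -> 11011
Step 2: G0=NOT G2=NOT 0=1 G1=NOT G4=NOT 1=0 G2=0(const) G3=NOT G2=NOT 0=1 G4=1(const) -> 10011
Step 3: G0=NOT G2=NOT 0=1 G1=NOT G4=NOT 1=0 G2=0(const) G3=NOT G2=NOT 0=1 G4=1(const) -> 10011
Step 4: G0=NOT G2=NOT 0=1 G1=NOT G4=NOT 1=0 G2=0(const) G3=NOT G2=NOT 0=1 G4=1(const) -> 10011
Step 5: G0=NOT G2=NOT 0=1 G1=NOT G4=NOT 1=0 G2=0(const) G3=NOT G2=NOT 0=1 G4=1(const) -> 10011
Step 6: G0=NOT G2=NOT 0=1 G1=NOT G4=NOT 1=0 G2=0(const) G3=NOT G2=NOT 0=1 G4=1(const) -> 10011

10011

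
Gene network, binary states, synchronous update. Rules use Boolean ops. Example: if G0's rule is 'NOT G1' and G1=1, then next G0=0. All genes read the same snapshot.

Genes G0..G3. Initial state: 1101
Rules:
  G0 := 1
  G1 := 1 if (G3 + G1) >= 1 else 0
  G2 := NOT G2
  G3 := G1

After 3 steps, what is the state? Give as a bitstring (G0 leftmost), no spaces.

Step 1: G0=1(const) G1=(1+1>=1)=1 G2=NOT G2=NOT 0=1 G3=G1=1 -> 1111
Step 2: G0=1(const) G1=(1+1>=1)=1 G2=NOT G2=NOT 1=0 G3=G1=1 -> 1101
Step 3: G0=1(const) G1=(1+1>=1)=1 G2=NOT G2=NOT 0=1 G3=G1=1 -> 1111

1111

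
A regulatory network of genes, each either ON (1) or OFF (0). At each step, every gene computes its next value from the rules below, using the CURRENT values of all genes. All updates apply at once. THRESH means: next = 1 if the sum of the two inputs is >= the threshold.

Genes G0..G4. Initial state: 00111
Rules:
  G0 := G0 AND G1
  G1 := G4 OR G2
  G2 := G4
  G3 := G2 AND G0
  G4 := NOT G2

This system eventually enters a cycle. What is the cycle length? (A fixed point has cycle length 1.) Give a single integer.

Answer: 4

Derivation:
Step 0: 00111
Step 1: G0=G0&G1=0&0=0 G1=G4|G2=1|1=1 G2=G4=1 G3=G2&G0=1&0=0 G4=NOT G2=NOT 1=0 -> 01100
Step 2: G0=G0&G1=0&1=0 G1=G4|G2=0|1=1 G2=G4=0 G3=G2&G0=1&0=0 G4=NOT G2=NOT 1=0 -> 01000
Step 3: G0=G0&G1=0&1=0 G1=G4|G2=0|0=0 G2=G4=0 G3=G2&G0=0&0=0 G4=NOT G2=NOT 0=1 -> 00001
Step 4: G0=G0&G1=0&0=0 G1=G4|G2=1|0=1 G2=G4=1 G3=G2&G0=0&0=0 G4=NOT G2=NOT 0=1 -> 01101
Step 5: G0=G0&G1=0&1=0 G1=G4|G2=1|1=1 G2=G4=1 G3=G2&G0=1&0=0 G4=NOT G2=NOT 1=0 -> 01100
State from step 5 equals state from step 1 -> cycle length 4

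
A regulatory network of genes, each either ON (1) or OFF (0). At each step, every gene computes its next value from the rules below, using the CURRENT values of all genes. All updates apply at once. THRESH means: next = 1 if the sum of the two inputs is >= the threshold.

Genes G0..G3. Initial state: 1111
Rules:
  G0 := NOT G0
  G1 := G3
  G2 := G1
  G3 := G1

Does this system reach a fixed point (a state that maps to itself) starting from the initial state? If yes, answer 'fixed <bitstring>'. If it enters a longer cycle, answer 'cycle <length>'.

Step 0: 1111
Step 1: G0=NOT G0=NOT 1=0 G1=G3=1 G2=G1=1 G3=G1=1 -> 0111
Step 2: G0=NOT G0=NOT 0=1 G1=G3=1 G2=G1=1 G3=G1=1 -> 1111
Cycle of length 2 starting at step 0 -> no fixed point

Answer: cycle 2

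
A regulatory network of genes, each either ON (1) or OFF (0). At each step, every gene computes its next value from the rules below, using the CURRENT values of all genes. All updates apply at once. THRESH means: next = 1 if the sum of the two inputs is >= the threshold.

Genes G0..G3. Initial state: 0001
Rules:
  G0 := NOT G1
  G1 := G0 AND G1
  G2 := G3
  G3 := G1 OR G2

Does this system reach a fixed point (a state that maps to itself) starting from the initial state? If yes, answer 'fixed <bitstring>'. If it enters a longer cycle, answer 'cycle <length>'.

Answer: cycle 2

Derivation:
Step 0: 0001
Step 1: G0=NOT G1=NOT 0=1 G1=G0&G1=0&0=0 G2=G3=1 G3=G1|G2=0|0=0 -> 1010
Step 2: G0=NOT G1=NOT 0=1 G1=G0&G1=1&0=0 G2=G3=0 G3=G1|G2=0|1=1 -> 1001
Step 3: G0=NOT G1=NOT 0=1 G1=G0&G1=1&0=0 G2=G3=1 G3=G1|G2=0|0=0 -> 1010
Cycle of length 2 starting at step 1 -> no fixed point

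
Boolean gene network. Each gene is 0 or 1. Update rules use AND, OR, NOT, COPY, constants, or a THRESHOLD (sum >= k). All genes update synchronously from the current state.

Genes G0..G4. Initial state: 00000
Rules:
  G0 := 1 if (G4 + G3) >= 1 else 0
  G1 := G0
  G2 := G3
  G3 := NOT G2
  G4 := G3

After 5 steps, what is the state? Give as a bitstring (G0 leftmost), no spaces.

Step 1: G0=(0+0>=1)=0 G1=G0=0 G2=G3=0 G3=NOT G2=NOT 0=1 G4=G3=0 -> 00010
Step 2: G0=(0+1>=1)=1 G1=G0=0 G2=G3=1 G3=NOT G2=NOT 0=1 G4=G3=1 -> 10111
Step 3: G0=(1+1>=1)=1 G1=G0=1 G2=G3=1 G3=NOT G2=NOT 1=0 G4=G3=1 -> 11101
Step 4: G0=(1+0>=1)=1 G1=G0=1 G2=G3=0 G3=NOT G2=NOT 1=0 G4=G3=0 -> 11000
Step 5: G0=(0+0>=1)=0 G1=G0=1 G2=G3=0 G3=NOT G2=NOT 0=1 G4=G3=0 -> 01010

01010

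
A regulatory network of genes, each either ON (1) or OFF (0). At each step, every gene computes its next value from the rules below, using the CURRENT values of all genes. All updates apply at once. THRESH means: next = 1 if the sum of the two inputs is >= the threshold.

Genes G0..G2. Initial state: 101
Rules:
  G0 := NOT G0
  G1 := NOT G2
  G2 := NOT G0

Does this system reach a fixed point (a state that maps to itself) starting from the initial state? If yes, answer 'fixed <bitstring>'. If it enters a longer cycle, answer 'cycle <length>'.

Step 0: 101
Step 1: G0=NOT G0=NOT 1=0 G1=NOT G2=NOT 1=0 G2=NOT G0=NOT 1=0 -> 000
Step 2: G0=NOT G0=NOT 0=1 G1=NOT G2=NOT 0=1 G2=NOT G0=NOT 0=1 -> 111
Step 3: G0=NOT G0=NOT 1=0 G1=NOT G2=NOT 1=0 G2=NOT G0=NOT 1=0 -> 000
Cycle of length 2 starting at step 1 -> no fixed point

Answer: cycle 2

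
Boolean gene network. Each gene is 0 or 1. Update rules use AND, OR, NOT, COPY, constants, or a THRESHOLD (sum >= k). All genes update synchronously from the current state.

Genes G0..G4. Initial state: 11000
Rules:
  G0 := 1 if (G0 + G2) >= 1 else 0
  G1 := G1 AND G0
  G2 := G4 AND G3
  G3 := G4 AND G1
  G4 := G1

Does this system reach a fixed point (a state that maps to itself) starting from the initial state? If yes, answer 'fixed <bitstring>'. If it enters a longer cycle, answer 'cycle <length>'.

Step 0: 11000
Step 1: G0=(1+0>=1)=1 G1=G1&G0=1&1=1 G2=G4&G3=0&0=0 G3=G4&G1=0&1=0 G4=G1=1 -> 11001
Step 2: G0=(1+0>=1)=1 G1=G1&G0=1&1=1 G2=G4&G3=1&0=0 G3=G4&G1=1&1=1 G4=G1=1 -> 11011
Step 3: G0=(1+0>=1)=1 G1=G1&G0=1&1=1 G2=G4&G3=1&1=1 G3=G4&G1=1&1=1 G4=G1=1 -> 11111
Step 4: G0=(1+1>=1)=1 G1=G1&G0=1&1=1 G2=G4&G3=1&1=1 G3=G4&G1=1&1=1 G4=G1=1 -> 11111
Fixed point reached at step 3: 11111

Answer: fixed 11111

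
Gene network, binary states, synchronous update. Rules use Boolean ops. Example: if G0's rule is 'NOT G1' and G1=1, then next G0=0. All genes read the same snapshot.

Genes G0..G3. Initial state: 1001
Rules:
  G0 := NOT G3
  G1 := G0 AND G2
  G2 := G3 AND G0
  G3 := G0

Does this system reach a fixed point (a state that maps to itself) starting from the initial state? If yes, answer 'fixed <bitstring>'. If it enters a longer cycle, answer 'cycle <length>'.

Step 0: 1001
Step 1: G0=NOT G3=NOT 1=0 G1=G0&G2=1&0=0 G2=G3&G0=1&1=1 G3=G0=1 -> 0011
Step 2: G0=NOT G3=NOT 1=0 G1=G0&G2=0&1=0 G2=G3&G0=1&0=0 G3=G0=0 -> 0000
Step 3: G0=NOT G3=NOT 0=1 G1=G0&G2=0&0=0 G2=G3&G0=0&0=0 G3=G0=0 -> 1000
Step 4: G0=NOT G3=NOT 0=1 G1=G0&G2=1&0=0 G2=G3&G0=0&1=0 G3=G0=1 -> 1001
Cycle of length 4 starting at step 0 -> no fixed point

Answer: cycle 4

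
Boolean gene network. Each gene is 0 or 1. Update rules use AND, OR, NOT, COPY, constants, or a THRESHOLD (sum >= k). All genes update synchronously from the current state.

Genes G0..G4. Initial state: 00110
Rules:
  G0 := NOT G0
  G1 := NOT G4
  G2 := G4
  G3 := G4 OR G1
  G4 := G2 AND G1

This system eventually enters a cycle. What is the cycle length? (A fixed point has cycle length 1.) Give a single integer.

Step 0: 00110
Step 1: G0=NOT G0=NOT 0=1 G1=NOT G4=NOT 0=1 G2=G4=0 G3=G4|G1=0|0=0 G4=G2&G1=1&0=0 -> 11000
Step 2: G0=NOT G0=NOT 1=0 G1=NOT G4=NOT 0=1 G2=G4=0 G3=G4|G1=0|1=1 G4=G2&G1=0&1=0 -> 01010
Step 3: G0=NOT G0=NOT 0=1 G1=NOT G4=NOT 0=1 G2=G4=0 G3=G4|G1=0|1=1 G4=G2&G1=0&1=0 -> 11010
Step 4: G0=NOT G0=NOT 1=0 G1=NOT G4=NOT 0=1 G2=G4=0 G3=G4|G1=0|1=1 G4=G2&G1=0&1=0 -> 01010
State from step 4 equals state from step 2 -> cycle length 2

Answer: 2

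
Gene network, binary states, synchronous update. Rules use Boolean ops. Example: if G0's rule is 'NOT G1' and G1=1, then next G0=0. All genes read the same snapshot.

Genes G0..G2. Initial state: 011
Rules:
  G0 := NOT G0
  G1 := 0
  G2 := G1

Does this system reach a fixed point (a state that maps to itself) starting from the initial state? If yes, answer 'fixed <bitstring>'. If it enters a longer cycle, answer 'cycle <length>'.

Answer: cycle 2

Derivation:
Step 0: 011
Step 1: G0=NOT G0=NOT 0=1 G1=0(const) G2=G1=1 -> 101
Step 2: G0=NOT G0=NOT 1=0 G1=0(const) G2=G1=0 -> 000
Step 3: G0=NOT G0=NOT 0=1 G1=0(const) G2=G1=0 -> 100
Step 4: G0=NOT G0=NOT 1=0 G1=0(const) G2=G1=0 -> 000
Cycle of length 2 starting at step 2 -> no fixed point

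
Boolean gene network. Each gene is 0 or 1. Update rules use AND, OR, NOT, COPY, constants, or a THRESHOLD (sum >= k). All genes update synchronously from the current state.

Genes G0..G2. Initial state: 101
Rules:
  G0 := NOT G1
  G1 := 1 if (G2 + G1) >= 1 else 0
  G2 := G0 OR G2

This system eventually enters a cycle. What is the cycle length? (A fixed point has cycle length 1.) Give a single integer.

Step 0: 101
Step 1: G0=NOT G1=NOT 0=1 G1=(1+0>=1)=1 G2=G0|G2=1|1=1 -> 111
Step 2: G0=NOT G1=NOT 1=0 G1=(1+1>=1)=1 G2=G0|G2=1|1=1 -> 011
Step 3: G0=NOT G1=NOT 1=0 G1=(1+1>=1)=1 G2=G0|G2=0|1=1 -> 011
State from step 3 equals state from step 2 -> cycle length 1

Answer: 1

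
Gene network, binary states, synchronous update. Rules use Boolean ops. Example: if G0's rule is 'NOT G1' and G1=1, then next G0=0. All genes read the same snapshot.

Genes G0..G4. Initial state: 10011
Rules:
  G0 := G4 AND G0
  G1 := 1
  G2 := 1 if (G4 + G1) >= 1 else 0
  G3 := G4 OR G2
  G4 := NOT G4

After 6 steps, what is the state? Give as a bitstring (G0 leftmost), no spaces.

Step 1: G0=G4&G0=1&1=1 G1=1(const) G2=(1+0>=1)=1 G3=G4|G2=1|0=1 G4=NOT G4=NOT 1=0 -> 11110
Step 2: G0=G4&G0=0&1=0 G1=1(const) G2=(0+1>=1)=1 G3=G4|G2=0|1=1 G4=NOT G4=NOT 0=1 -> 01111
Step 3: G0=G4&G0=1&0=0 G1=1(const) G2=(1+1>=1)=1 G3=G4|G2=1|1=1 G4=NOT G4=NOT 1=0 -> 01110
Step 4: G0=G4&G0=0&0=0 G1=1(const) G2=(0+1>=1)=1 G3=G4|G2=0|1=1 G4=NOT G4=NOT 0=1 -> 01111
Step 5: G0=G4&G0=1&0=0 G1=1(const) G2=(1+1>=1)=1 G3=G4|G2=1|1=1 G4=NOT G4=NOT 1=0 -> 01110
Step 6: G0=G4&G0=0&0=0 G1=1(const) G2=(0+1>=1)=1 G3=G4|G2=0|1=1 G4=NOT G4=NOT 0=1 -> 01111

01111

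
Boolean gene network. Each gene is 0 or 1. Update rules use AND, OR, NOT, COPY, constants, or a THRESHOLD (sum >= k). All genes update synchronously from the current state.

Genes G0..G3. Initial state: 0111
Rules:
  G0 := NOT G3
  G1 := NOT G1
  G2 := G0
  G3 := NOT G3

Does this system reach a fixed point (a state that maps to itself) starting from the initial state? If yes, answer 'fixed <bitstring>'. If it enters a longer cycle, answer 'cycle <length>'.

Answer: cycle 2

Derivation:
Step 0: 0111
Step 1: G0=NOT G3=NOT 1=0 G1=NOT G1=NOT 1=0 G2=G0=0 G3=NOT G3=NOT 1=0 -> 0000
Step 2: G0=NOT G3=NOT 0=1 G1=NOT G1=NOT 0=1 G2=G0=0 G3=NOT G3=NOT 0=1 -> 1101
Step 3: G0=NOT G3=NOT 1=0 G1=NOT G1=NOT 1=0 G2=G0=1 G3=NOT G3=NOT 1=0 -> 0010
Step 4: G0=NOT G3=NOT 0=1 G1=NOT G1=NOT 0=1 G2=G0=0 G3=NOT G3=NOT 0=1 -> 1101
Cycle of length 2 starting at step 2 -> no fixed point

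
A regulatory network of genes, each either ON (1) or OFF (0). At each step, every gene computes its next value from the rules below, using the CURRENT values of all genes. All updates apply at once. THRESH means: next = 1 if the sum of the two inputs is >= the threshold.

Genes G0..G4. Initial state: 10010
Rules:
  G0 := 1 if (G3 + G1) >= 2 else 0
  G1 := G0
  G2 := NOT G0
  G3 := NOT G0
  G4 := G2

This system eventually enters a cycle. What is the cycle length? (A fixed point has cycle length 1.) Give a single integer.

Answer: 1

Derivation:
Step 0: 10010
Step 1: G0=(1+0>=2)=0 G1=G0=1 G2=NOT G0=NOT 1=0 G3=NOT G0=NOT 1=0 G4=G2=0 -> 01000
Step 2: G0=(0+1>=2)=0 G1=G0=0 G2=NOT G0=NOT 0=1 G3=NOT G0=NOT 0=1 G4=G2=0 -> 00110
Step 3: G0=(1+0>=2)=0 G1=G0=0 G2=NOT G0=NOT 0=1 G3=NOT G0=NOT 0=1 G4=G2=1 -> 00111
Step 4: G0=(1+0>=2)=0 G1=G0=0 G2=NOT G0=NOT 0=1 G3=NOT G0=NOT 0=1 G4=G2=1 -> 00111
State from step 4 equals state from step 3 -> cycle length 1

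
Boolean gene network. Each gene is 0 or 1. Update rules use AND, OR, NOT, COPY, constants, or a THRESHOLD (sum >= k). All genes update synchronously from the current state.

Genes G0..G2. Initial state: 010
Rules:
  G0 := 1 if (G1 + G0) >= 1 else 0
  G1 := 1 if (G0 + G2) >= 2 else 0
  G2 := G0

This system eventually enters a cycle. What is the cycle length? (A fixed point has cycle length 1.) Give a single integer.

Step 0: 010
Step 1: G0=(1+0>=1)=1 G1=(0+0>=2)=0 G2=G0=0 -> 100
Step 2: G0=(0+1>=1)=1 G1=(1+0>=2)=0 G2=G0=1 -> 101
Step 3: G0=(0+1>=1)=1 G1=(1+1>=2)=1 G2=G0=1 -> 111
Step 4: G0=(1+1>=1)=1 G1=(1+1>=2)=1 G2=G0=1 -> 111
State from step 4 equals state from step 3 -> cycle length 1

Answer: 1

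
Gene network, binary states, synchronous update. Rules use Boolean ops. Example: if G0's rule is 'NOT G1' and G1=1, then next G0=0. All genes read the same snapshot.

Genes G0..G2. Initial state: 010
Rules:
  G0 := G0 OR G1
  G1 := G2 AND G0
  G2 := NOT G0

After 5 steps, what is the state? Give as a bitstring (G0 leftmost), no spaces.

Step 1: G0=G0|G1=0|1=1 G1=G2&G0=0&0=0 G2=NOT G0=NOT 0=1 -> 101
Step 2: G0=G0|G1=1|0=1 G1=G2&G0=1&1=1 G2=NOT G0=NOT 1=0 -> 110
Step 3: G0=G0|G1=1|1=1 G1=G2&G0=0&1=0 G2=NOT G0=NOT 1=0 -> 100
Step 4: G0=G0|G1=1|0=1 G1=G2&G0=0&1=0 G2=NOT G0=NOT 1=0 -> 100
Step 5: G0=G0|G1=1|0=1 G1=G2&G0=0&1=0 G2=NOT G0=NOT 1=0 -> 100

100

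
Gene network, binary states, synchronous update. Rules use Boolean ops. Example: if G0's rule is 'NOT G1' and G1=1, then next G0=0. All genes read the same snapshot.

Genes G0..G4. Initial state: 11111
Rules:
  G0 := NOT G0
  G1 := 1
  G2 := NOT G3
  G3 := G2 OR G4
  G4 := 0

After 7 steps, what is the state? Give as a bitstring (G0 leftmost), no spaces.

Step 1: G0=NOT G0=NOT 1=0 G1=1(const) G2=NOT G3=NOT 1=0 G3=G2|G4=1|1=1 G4=0(const) -> 01010
Step 2: G0=NOT G0=NOT 0=1 G1=1(const) G2=NOT G3=NOT 1=0 G3=G2|G4=0|0=0 G4=0(const) -> 11000
Step 3: G0=NOT G0=NOT 1=0 G1=1(const) G2=NOT G3=NOT 0=1 G3=G2|G4=0|0=0 G4=0(const) -> 01100
Step 4: G0=NOT G0=NOT 0=1 G1=1(const) G2=NOT G3=NOT 0=1 G3=G2|G4=1|0=1 G4=0(const) -> 11110
Step 5: G0=NOT G0=NOT 1=0 G1=1(const) G2=NOT G3=NOT 1=0 G3=G2|G4=1|0=1 G4=0(const) -> 01010
Step 6: G0=NOT G0=NOT 0=1 G1=1(const) G2=NOT G3=NOT 1=0 G3=G2|G4=0|0=0 G4=0(const) -> 11000
Step 7: G0=NOT G0=NOT 1=0 G1=1(const) G2=NOT G3=NOT 0=1 G3=G2|G4=0|0=0 G4=0(const) -> 01100

01100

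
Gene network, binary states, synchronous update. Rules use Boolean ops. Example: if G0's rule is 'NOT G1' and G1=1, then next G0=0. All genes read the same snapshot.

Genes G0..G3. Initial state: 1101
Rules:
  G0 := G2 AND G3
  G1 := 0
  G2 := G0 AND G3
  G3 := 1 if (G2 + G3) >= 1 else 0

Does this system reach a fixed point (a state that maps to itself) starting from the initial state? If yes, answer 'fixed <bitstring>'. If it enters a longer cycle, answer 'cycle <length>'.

Step 0: 1101
Step 1: G0=G2&G3=0&1=0 G1=0(const) G2=G0&G3=1&1=1 G3=(0+1>=1)=1 -> 0011
Step 2: G0=G2&G3=1&1=1 G1=0(const) G2=G0&G3=0&1=0 G3=(1+1>=1)=1 -> 1001
Step 3: G0=G2&G3=0&1=0 G1=0(const) G2=G0&G3=1&1=1 G3=(0+1>=1)=1 -> 0011
Cycle of length 2 starting at step 1 -> no fixed point

Answer: cycle 2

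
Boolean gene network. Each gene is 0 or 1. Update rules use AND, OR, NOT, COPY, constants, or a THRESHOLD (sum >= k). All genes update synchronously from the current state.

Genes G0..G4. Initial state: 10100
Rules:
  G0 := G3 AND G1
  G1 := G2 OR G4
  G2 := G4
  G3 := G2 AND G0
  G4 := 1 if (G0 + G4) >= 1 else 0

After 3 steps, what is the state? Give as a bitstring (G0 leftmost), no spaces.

Step 1: G0=G3&G1=0&0=0 G1=G2|G4=1|0=1 G2=G4=0 G3=G2&G0=1&1=1 G4=(1+0>=1)=1 -> 01011
Step 2: G0=G3&G1=1&1=1 G1=G2|G4=0|1=1 G2=G4=1 G3=G2&G0=0&0=0 G4=(0+1>=1)=1 -> 11101
Step 3: G0=G3&G1=0&1=0 G1=G2|G4=1|1=1 G2=G4=1 G3=G2&G0=1&1=1 G4=(1+1>=1)=1 -> 01111

01111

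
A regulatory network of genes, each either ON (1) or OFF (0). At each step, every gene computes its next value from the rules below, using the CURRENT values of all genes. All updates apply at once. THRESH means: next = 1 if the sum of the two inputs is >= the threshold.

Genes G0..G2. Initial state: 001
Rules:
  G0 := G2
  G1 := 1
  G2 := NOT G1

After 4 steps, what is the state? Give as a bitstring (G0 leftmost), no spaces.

Step 1: G0=G2=1 G1=1(const) G2=NOT G1=NOT 0=1 -> 111
Step 2: G0=G2=1 G1=1(const) G2=NOT G1=NOT 1=0 -> 110
Step 3: G0=G2=0 G1=1(const) G2=NOT G1=NOT 1=0 -> 010
Step 4: G0=G2=0 G1=1(const) G2=NOT G1=NOT 1=0 -> 010

010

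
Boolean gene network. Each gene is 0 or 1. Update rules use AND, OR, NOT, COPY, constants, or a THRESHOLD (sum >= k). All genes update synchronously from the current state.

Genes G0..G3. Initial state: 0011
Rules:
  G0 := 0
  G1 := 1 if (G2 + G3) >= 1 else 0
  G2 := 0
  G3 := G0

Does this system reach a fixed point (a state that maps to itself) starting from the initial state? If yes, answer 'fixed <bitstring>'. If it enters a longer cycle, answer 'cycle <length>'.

Step 0: 0011
Step 1: G0=0(const) G1=(1+1>=1)=1 G2=0(const) G3=G0=0 -> 0100
Step 2: G0=0(const) G1=(0+0>=1)=0 G2=0(const) G3=G0=0 -> 0000
Step 3: G0=0(const) G1=(0+0>=1)=0 G2=0(const) G3=G0=0 -> 0000
Fixed point reached at step 2: 0000

Answer: fixed 0000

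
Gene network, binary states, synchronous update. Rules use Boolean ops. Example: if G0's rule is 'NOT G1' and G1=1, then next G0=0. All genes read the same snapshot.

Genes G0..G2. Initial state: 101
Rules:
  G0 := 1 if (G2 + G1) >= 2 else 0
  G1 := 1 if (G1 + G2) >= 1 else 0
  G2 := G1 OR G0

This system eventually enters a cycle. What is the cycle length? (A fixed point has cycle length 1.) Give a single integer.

Answer: 1

Derivation:
Step 0: 101
Step 1: G0=(1+0>=2)=0 G1=(0+1>=1)=1 G2=G1|G0=0|1=1 -> 011
Step 2: G0=(1+1>=2)=1 G1=(1+1>=1)=1 G2=G1|G0=1|0=1 -> 111
Step 3: G0=(1+1>=2)=1 G1=(1+1>=1)=1 G2=G1|G0=1|1=1 -> 111
State from step 3 equals state from step 2 -> cycle length 1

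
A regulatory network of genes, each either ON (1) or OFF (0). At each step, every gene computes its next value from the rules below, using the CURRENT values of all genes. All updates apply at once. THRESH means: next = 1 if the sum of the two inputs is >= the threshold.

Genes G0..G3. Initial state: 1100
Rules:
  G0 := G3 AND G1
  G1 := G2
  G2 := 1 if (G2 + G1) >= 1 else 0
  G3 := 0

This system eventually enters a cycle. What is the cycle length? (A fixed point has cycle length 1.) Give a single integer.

Step 0: 1100
Step 1: G0=G3&G1=0&1=0 G1=G2=0 G2=(0+1>=1)=1 G3=0(const) -> 0010
Step 2: G0=G3&G1=0&0=0 G1=G2=1 G2=(1+0>=1)=1 G3=0(const) -> 0110
Step 3: G0=G3&G1=0&1=0 G1=G2=1 G2=(1+1>=1)=1 G3=0(const) -> 0110
State from step 3 equals state from step 2 -> cycle length 1

Answer: 1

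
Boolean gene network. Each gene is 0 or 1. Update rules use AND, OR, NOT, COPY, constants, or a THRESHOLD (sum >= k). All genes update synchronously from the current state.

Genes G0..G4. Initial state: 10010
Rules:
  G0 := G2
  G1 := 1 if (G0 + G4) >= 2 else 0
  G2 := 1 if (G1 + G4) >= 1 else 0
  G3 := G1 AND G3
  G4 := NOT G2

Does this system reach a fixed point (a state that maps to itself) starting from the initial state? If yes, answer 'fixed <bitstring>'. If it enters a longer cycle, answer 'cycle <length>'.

Step 0: 10010
Step 1: G0=G2=0 G1=(1+0>=2)=0 G2=(0+0>=1)=0 G3=G1&G3=0&1=0 G4=NOT G2=NOT 0=1 -> 00001
Step 2: G0=G2=0 G1=(0+1>=2)=0 G2=(0+1>=1)=1 G3=G1&G3=0&0=0 G4=NOT G2=NOT 0=1 -> 00101
Step 3: G0=G2=1 G1=(0+1>=2)=0 G2=(0+1>=1)=1 G3=G1&G3=0&0=0 G4=NOT G2=NOT 1=0 -> 10100
Step 4: G0=G2=1 G1=(1+0>=2)=0 G2=(0+0>=1)=0 G3=G1&G3=0&0=0 G4=NOT G2=NOT 1=0 -> 10000
Step 5: G0=G2=0 G1=(1+0>=2)=0 G2=(0+0>=1)=0 G3=G1&G3=0&0=0 G4=NOT G2=NOT 0=1 -> 00001
Cycle of length 4 starting at step 1 -> no fixed point

Answer: cycle 4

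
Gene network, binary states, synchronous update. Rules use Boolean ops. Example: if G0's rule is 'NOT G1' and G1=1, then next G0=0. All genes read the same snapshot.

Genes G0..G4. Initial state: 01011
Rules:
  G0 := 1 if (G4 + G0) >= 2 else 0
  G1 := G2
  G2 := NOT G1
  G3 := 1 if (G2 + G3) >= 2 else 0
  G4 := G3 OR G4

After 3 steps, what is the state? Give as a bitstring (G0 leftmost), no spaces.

Step 1: G0=(1+0>=2)=0 G1=G2=0 G2=NOT G1=NOT 1=0 G3=(0+1>=2)=0 G4=G3|G4=1|1=1 -> 00001
Step 2: G0=(1+0>=2)=0 G1=G2=0 G2=NOT G1=NOT 0=1 G3=(0+0>=2)=0 G4=G3|G4=0|1=1 -> 00101
Step 3: G0=(1+0>=2)=0 G1=G2=1 G2=NOT G1=NOT 0=1 G3=(1+0>=2)=0 G4=G3|G4=0|1=1 -> 01101

01101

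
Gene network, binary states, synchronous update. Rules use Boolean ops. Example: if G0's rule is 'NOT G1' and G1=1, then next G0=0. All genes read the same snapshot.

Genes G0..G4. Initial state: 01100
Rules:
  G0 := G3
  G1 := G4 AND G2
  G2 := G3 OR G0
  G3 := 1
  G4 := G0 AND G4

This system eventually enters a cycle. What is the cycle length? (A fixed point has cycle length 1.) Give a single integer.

Step 0: 01100
Step 1: G0=G3=0 G1=G4&G2=0&1=0 G2=G3|G0=0|0=0 G3=1(const) G4=G0&G4=0&0=0 -> 00010
Step 2: G0=G3=1 G1=G4&G2=0&0=0 G2=G3|G0=1|0=1 G3=1(const) G4=G0&G4=0&0=0 -> 10110
Step 3: G0=G3=1 G1=G4&G2=0&1=0 G2=G3|G0=1|1=1 G3=1(const) G4=G0&G4=1&0=0 -> 10110
State from step 3 equals state from step 2 -> cycle length 1

Answer: 1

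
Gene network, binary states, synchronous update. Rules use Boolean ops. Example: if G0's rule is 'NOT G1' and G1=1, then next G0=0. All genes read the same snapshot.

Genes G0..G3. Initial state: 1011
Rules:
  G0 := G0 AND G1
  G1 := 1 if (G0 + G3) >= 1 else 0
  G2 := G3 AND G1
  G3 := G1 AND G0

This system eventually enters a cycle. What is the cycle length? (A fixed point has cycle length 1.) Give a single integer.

Step 0: 1011
Step 1: G0=G0&G1=1&0=0 G1=(1+1>=1)=1 G2=G3&G1=1&0=0 G3=G1&G0=0&1=0 -> 0100
Step 2: G0=G0&G1=0&1=0 G1=(0+0>=1)=0 G2=G3&G1=0&1=0 G3=G1&G0=1&0=0 -> 0000
Step 3: G0=G0&G1=0&0=0 G1=(0+0>=1)=0 G2=G3&G1=0&0=0 G3=G1&G0=0&0=0 -> 0000
State from step 3 equals state from step 2 -> cycle length 1

Answer: 1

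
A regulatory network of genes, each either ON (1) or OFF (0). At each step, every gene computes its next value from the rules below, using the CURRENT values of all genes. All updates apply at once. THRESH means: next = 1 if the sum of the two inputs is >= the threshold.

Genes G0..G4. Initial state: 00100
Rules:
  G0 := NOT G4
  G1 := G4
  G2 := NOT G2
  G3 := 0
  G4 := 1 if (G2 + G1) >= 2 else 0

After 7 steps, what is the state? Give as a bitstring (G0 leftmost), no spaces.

Step 1: G0=NOT G4=NOT 0=1 G1=G4=0 G2=NOT G2=NOT 1=0 G3=0(const) G4=(1+0>=2)=0 -> 10000
Step 2: G0=NOT G4=NOT 0=1 G1=G4=0 G2=NOT G2=NOT 0=1 G3=0(const) G4=(0+0>=2)=0 -> 10100
Step 3: G0=NOT G4=NOT 0=1 G1=G4=0 G2=NOT G2=NOT 1=0 G3=0(const) G4=(1+0>=2)=0 -> 10000
Step 4: G0=NOT G4=NOT 0=1 G1=G4=0 G2=NOT G2=NOT 0=1 G3=0(const) G4=(0+0>=2)=0 -> 10100
Step 5: G0=NOT G4=NOT 0=1 G1=G4=0 G2=NOT G2=NOT 1=0 G3=0(const) G4=(1+0>=2)=0 -> 10000
Step 6: G0=NOT G4=NOT 0=1 G1=G4=0 G2=NOT G2=NOT 0=1 G3=0(const) G4=(0+0>=2)=0 -> 10100
Step 7: G0=NOT G4=NOT 0=1 G1=G4=0 G2=NOT G2=NOT 1=0 G3=0(const) G4=(1+0>=2)=0 -> 10000

10000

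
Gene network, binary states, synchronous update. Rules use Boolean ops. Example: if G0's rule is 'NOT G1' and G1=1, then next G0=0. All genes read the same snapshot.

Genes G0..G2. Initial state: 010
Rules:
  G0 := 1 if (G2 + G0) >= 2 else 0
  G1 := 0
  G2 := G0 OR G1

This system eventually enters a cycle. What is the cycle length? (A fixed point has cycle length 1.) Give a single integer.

Step 0: 010
Step 1: G0=(0+0>=2)=0 G1=0(const) G2=G0|G1=0|1=1 -> 001
Step 2: G0=(1+0>=2)=0 G1=0(const) G2=G0|G1=0|0=0 -> 000
Step 3: G0=(0+0>=2)=0 G1=0(const) G2=G0|G1=0|0=0 -> 000
State from step 3 equals state from step 2 -> cycle length 1

Answer: 1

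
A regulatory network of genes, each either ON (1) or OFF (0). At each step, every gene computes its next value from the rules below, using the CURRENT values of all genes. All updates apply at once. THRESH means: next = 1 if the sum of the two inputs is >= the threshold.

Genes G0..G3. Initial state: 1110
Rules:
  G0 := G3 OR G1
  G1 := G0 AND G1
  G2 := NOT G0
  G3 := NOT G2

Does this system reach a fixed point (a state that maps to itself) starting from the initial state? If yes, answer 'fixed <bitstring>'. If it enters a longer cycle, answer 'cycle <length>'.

Answer: fixed 1101

Derivation:
Step 0: 1110
Step 1: G0=G3|G1=0|1=1 G1=G0&G1=1&1=1 G2=NOT G0=NOT 1=0 G3=NOT G2=NOT 1=0 -> 1100
Step 2: G0=G3|G1=0|1=1 G1=G0&G1=1&1=1 G2=NOT G0=NOT 1=0 G3=NOT G2=NOT 0=1 -> 1101
Step 3: G0=G3|G1=1|1=1 G1=G0&G1=1&1=1 G2=NOT G0=NOT 1=0 G3=NOT G2=NOT 0=1 -> 1101
Fixed point reached at step 2: 1101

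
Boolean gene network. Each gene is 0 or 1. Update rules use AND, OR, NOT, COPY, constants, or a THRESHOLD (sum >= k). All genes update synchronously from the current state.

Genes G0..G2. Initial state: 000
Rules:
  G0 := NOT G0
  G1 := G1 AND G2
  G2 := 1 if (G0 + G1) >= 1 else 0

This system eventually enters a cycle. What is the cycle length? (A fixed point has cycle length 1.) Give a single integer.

Answer: 2

Derivation:
Step 0: 000
Step 1: G0=NOT G0=NOT 0=1 G1=G1&G2=0&0=0 G2=(0+0>=1)=0 -> 100
Step 2: G0=NOT G0=NOT 1=0 G1=G1&G2=0&0=0 G2=(1+0>=1)=1 -> 001
Step 3: G0=NOT G0=NOT 0=1 G1=G1&G2=0&1=0 G2=(0+0>=1)=0 -> 100
State from step 3 equals state from step 1 -> cycle length 2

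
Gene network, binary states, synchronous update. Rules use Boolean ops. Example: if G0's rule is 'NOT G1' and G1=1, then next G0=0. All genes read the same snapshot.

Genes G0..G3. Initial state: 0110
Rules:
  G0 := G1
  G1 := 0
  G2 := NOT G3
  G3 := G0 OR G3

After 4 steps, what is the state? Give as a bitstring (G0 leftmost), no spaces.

Step 1: G0=G1=1 G1=0(const) G2=NOT G3=NOT 0=1 G3=G0|G3=0|0=0 -> 1010
Step 2: G0=G1=0 G1=0(const) G2=NOT G3=NOT 0=1 G3=G0|G3=1|0=1 -> 0011
Step 3: G0=G1=0 G1=0(const) G2=NOT G3=NOT 1=0 G3=G0|G3=0|1=1 -> 0001
Step 4: G0=G1=0 G1=0(const) G2=NOT G3=NOT 1=0 G3=G0|G3=0|1=1 -> 0001

0001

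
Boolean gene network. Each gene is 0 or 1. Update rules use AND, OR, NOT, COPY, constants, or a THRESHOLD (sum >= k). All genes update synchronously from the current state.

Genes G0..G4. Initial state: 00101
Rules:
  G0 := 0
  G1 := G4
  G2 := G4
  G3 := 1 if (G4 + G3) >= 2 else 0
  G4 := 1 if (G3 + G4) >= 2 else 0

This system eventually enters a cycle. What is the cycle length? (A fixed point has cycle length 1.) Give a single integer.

Answer: 1

Derivation:
Step 0: 00101
Step 1: G0=0(const) G1=G4=1 G2=G4=1 G3=(1+0>=2)=0 G4=(0+1>=2)=0 -> 01100
Step 2: G0=0(const) G1=G4=0 G2=G4=0 G3=(0+0>=2)=0 G4=(0+0>=2)=0 -> 00000
Step 3: G0=0(const) G1=G4=0 G2=G4=0 G3=(0+0>=2)=0 G4=(0+0>=2)=0 -> 00000
State from step 3 equals state from step 2 -> cycle length 1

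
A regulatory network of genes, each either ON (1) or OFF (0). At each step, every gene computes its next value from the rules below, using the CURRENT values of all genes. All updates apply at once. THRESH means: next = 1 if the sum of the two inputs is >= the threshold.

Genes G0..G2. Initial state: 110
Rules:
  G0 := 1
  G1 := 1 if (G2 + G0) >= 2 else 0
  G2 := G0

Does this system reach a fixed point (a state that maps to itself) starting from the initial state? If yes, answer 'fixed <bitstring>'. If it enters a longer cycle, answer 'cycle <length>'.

Step 0: 110
Step 1: G0=1(const) G1=(0+1>=2)=0 G2=G0=1 -> 101
Step 2: G0=1(const) G1=(1+1>=2)=1 G2=G0=1 -> 111
Step 3: G0=1(const) G1=(1+1>=2)=1 G2=G0=1 -> 111
Fixed point reached at step 2: 111

Answer: fixed 111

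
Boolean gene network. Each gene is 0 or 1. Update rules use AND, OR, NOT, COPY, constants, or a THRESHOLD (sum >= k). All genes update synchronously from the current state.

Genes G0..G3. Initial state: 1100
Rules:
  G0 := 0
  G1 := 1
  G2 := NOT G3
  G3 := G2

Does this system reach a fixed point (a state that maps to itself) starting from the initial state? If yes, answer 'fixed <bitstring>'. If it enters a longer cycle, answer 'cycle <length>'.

Step 0: 1100
Step 1: G0=0(const) G1=1(const) G2=NOT G3=NOT 0=1 G3=G2=0 -> 0110
Step 2: G0=0(const) G1=1(const) G2=NOT G3=NOT 0=1 G3=G2=1 -> 0111
Step 3: G0=0(const) G1=1(const) G2=NOT G3=NOT 1=0 G3=G2=1 -> 0101
Step 4: G0=0(const) G1=1(const) G2=NOT G3=NOT 1=0 G3=G2=0 -> 0100
Step 5: G0=0(const) G1=1(const) G2=NOT G3=NOT 0=1 G3=G2=0 -> 0110
Cycle of length 4 starting at step 1 -> no fixed point

Answer: cycle 4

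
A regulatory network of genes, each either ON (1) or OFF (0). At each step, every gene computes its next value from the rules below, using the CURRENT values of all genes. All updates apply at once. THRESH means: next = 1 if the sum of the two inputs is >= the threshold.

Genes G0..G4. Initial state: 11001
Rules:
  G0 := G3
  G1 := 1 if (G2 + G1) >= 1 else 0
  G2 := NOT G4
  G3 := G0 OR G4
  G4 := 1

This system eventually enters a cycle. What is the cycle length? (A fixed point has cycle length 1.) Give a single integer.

Step 0: 11001
Step 1: G0=G3=0 G1=(0+1>=1)=1 G2=NOT G4=NOT 1=0 G3=G0|G4=1|1=1 G4=1(const) -> 01011
Step 2: G0=G3=1 G1=(0+1>=1)=1 G2=NOT G4=NOT 1=0 G3=G0|G4=0|1=1 G4=1(const) -> 11011
Step 3: G0=G3=1 G1=(0+1>=1)=1 G2=NOT G4=NOT 1=0 G3=G0|G4=1|1=1 G4=1(const) -> 11011
State from step 3 equals state from step 2 -> cycle length 1

Answer: 1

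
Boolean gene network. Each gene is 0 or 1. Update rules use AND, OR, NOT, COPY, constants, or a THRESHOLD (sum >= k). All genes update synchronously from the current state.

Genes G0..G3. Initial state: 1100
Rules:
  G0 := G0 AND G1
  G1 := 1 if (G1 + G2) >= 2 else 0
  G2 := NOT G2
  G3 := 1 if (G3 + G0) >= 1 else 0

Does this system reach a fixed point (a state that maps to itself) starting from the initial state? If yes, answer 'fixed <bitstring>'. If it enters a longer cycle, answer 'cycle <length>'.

Step 0: 1100
Step 1: G0=G0&G1=1&1=1 G1=(1+0>=2)=0 G2=NOT G2=NOT 0=1 G3=(0+1>=1)=1 -> 1011
Step 2: G0=G0&G1=1&0=0 G1=(0+1>=2)=0 G2=NOT G2=NOT 1=0 G3=(1+1>=1)=1 -> 0001
Step 3: G0=G0&G1=0&0=0 G1=(0+0>=2)=0 G2=NOT G2=NOT 0=1 G3=(1+0>=1)=1 -> 0011
Step 4: G0=G0&G1=0&0=0 G1=(0+1>=2)=0 G2=NOT G2=NOT 1=0 G3=(1+0>=1)=1 -> 0001
Cycle of length 2 starting at step 2 -> no fixed point

Answer: cycle 2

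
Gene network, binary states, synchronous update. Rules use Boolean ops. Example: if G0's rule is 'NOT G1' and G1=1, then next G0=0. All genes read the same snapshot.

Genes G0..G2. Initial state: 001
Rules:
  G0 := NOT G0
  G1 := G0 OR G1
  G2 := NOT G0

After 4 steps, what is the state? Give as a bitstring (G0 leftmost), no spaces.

Step 1: G0=NOT G0=NOT 0=1 G1=G0|G1=0|0=0 G2=NOT G0=NOT 0=1 -> 101
Step 2: G0=NOT G0=NOT 1=0 G1=G0|G1=1|0=1 G2=NOT G0=NOT 1=0 -> 010
Step 3: G0=NOT G0=NOT 0=1 G1=G0|G1=0|1=1 G2=NOT G0=NOT 0=1 -> 111
Step 4: G0=NOT G0=NOT 1=0 G1=G0|G1=1|1=1 G2=NOT G0=NOT 1=0 -> 010

010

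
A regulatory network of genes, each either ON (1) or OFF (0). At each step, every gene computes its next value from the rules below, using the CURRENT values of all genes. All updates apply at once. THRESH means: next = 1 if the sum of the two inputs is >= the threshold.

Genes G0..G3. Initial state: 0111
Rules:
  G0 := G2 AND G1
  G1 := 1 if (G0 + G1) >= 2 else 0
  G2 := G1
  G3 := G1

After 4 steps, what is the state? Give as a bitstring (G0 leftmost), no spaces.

Step 1: G0=G2&G1=1&1=1 G1=(0+1>=2)=0 G2=G1=1 G3=G1=1 -> 1011
Step 2: G0=G2&G1=1&0=0 G1=(1+0>=2)=0 G2=G1=0 G3=G1=0 -> 0000
Step 3: G0=G2&G1=0&0=0 G1=(0+0>=2)=0 G2=G1=0 G3=G1=0 -> 0000
Step 4: G0=G2&G1=0&0=0 G1=(0+0>=2)=0 G2=G1=0 G3=G1=0 -> 0000

0000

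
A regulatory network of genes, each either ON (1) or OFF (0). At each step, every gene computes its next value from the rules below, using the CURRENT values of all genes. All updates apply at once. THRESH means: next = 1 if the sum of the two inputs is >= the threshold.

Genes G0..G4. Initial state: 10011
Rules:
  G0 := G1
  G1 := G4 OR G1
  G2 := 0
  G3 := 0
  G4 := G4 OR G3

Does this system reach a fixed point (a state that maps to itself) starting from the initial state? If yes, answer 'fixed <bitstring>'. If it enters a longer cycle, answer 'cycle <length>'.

Step 0: 10011
Step 1: G0=G1=0 G1=G4|G1=1|0=1 G2=0(const) G3=0(const) G4=G4|G3=1|1=1 -> 01001
Step 2: G0=G1=1 G1=G4|G1=1|1=1 G2=0(const) G3=0(const) G4=G4|G3=1|0=1 -> 11001
Step 3: G0=G1=1 G1=G4|G1=1|1=1 G2=0(const) G3=0(const) G4=G4|G3=1|0=1 -> 11001
Fixed point reached at step 2: 11001

Answer: fixed 11001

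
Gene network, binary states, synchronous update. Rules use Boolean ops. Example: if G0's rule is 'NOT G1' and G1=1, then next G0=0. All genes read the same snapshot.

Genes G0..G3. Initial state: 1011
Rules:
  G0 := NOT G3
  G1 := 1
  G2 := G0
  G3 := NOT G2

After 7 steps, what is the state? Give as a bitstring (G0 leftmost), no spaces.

Step 1: G0=NOT G3=NOT 1=0 G1=1(const) G2=G0=1 G3=NOT G2=NOT 1=0 -> 0110
Step 2: G0=NOT G3=NOT 0=1 G1=1(const) G2=G0=0 G3=NOT G2=NOT 1=0 -> 1100
Step 3: G0=NOT G3=NOT 0=1 G1=1(const) G2=G0=1 G3=NOT G2=NOT 0=1 -> 1111
Step 4: G0=NOT G3=NOT 1=0 G1=1(const) G2=G0=1 G3=NOT G2=NOT 1=0 -> 0110
Step 5: G0=NOT G3=NOT 0=1 G1=1(const) G2=G0=0 G3=NOT G2=NOT 1=0 -> 1100
Step 6: G0=NOT G3=NOT 0=1 G1=1(const) G2=G0=1 G3=NOT G2=NOT 0=1 -> 1111
Step 7: G0=NOT G3=NOT 1=0 G1=1(const) G2=G0=1 G3=NOT G2=NOT 1=0 -> 0110

0110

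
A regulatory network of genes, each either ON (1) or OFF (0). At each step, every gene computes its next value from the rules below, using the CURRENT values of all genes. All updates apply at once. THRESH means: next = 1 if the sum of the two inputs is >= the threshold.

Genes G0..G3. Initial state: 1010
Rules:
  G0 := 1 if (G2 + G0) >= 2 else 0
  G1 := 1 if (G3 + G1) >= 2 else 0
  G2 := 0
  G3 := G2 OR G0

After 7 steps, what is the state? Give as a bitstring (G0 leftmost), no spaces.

Step 1: G0=(1+1>=2)=1 G1=(0+0>=2)=0 G2=0(const) G3=G2|G0=1|1=1 -> 1001
Step 2: G0=(0+1>=2)=0 G1=(1+0>=2)=0 G2=0(const) G3=G2|G0=0|1=1 -> 0001
Step 3: G0=(0+0>=2)=0 G1=(1+0>=2)=0 G2=0(const) G3=G2|G0=0|0=0 -> 0000
Step 4: G0=(0+0>=2)=0 G1=(0+0>=2)=0 G2=0(const) G3=G2|G0=0|0=0 -> 0000
Step 5: G0=(0+0>=2)=0 G1=(0+0>=2)=0 G2=0(const) G3=G2|G0=0|0=0 -> 0000
Step 6: G0=(0+0>=2)=0 G1=(0+0>=2)=0 G2=0(const) G3=G2|G0=0|0=0 -> 0000
Step 7: G0=(0+0>=2)=0 G1=(0+0>=2)=0 G2=0(const) G3=G2|G0=0|0=0 -> 0000

0000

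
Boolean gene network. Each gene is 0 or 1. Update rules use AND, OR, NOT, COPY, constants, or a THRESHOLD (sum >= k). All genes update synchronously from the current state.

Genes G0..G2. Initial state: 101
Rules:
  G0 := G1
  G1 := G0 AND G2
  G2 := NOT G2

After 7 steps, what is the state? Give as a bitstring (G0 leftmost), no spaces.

Step 1: G0=G1=0 G1=G0&G2=1&1=1 G2=NOT G2=NOT 1=0 -> 010
Step 2: G0=G1=1 G1=G0&G2=0&0=0 G2=NOT G2=NOT 0=1 -> 101
Step 3: G0=G1=0 G1=G0&G2=1&1=1 G2=NOT G2=NOT 1=0 -> 010
Step 4: G0=G1=1 G1=G0&G2=0&0=0 G2=NOT G2=NOT 0=1 -> 101
Step 5: G0=G1=0 G1=G0&G2=1&1=1 G2=NOT G2=NOT 1=0 -> 010
Step 6: G0=G1=1 G1=G0&G2=0&0=0 G2=NOT G2=NOT 0=1 -> 101
Step 7: G0=G1=0 G1=G0&G2=1&1=1 G2=NOT G2=NOT 1=0 -> 010

010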